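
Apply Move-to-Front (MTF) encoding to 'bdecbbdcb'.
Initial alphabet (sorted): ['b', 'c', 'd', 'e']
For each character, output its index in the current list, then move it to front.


MTF encoding:
'b': index 0 in ['b', 'c', 'd', 'e'] -> ['b', 'c', 'd', 'e']
'd': index 2 in ['b', 'c', 'd', 'e'] -> ['d', 'b', 'c', 'e']
'e': index 3 in ['d', 'b', 'c', 'e'] -> ['e', 'd', 'b', 'c']
'c': index 3 in ['e', 'd', 'b', 'c'] -> ['c', 'e', 'd', 'b']
'b': index 3 in ['c', 'e', 'd', 'b'] -> ['b', 'c', 'e', 'd']
'b': index 0 in ['b', 'c', 'e', 'd'] -> ['b', 'c', 'e', 'd']
'd': index 3 in ['b', 'c', 'e', 'd'] -> ['d', 'b', 'c', 'e']
'c': index 2 in ['d', 'b', 'c', 'e'] -> ['c', 'd', 'b', 'e']
'b': index 2 in ['c', 'd', 'b', 'e'] -> ['b', 'c', 'd', 'e']


Output: [0, 2, 3, 3, 3, 0, 3, 2, 2]


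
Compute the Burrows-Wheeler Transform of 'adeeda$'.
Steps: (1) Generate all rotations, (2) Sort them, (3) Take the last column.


Rotations (sorted):
  0: $adeeda -> last char: a
  1: a$adeed -> last char: d
  2: adeeda$ -> last char: $
  3: da$adee -> last char: e
  4: deeda$a -> last char: a
  5: eda$ade -> last char: e
  6: eeda$ad -> last char: d


BWT = ad$eaed


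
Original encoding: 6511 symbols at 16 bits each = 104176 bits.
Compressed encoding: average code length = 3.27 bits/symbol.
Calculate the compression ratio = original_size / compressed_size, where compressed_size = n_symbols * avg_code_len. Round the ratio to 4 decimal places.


original_size = n_symbols * orig_bits = 6511 * 16 = 104176 bits
compressed_size = n_symbols * avg_code_len = 6511 * 3.27 = 21290.97 bits
ratio = original_size / compressed_size = 104176 / 21290.97 = 4.893

Compression ratio = 4.893


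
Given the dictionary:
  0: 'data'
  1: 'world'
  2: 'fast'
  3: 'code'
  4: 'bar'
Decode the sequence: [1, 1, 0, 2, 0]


Look up each index in the dictionary:
  1 -> 'world'
  1 -> 'world'
  0 -> 'data'
  2 -> 'fast'
  0 -> 'data'

Decoded: "world world data fast data"


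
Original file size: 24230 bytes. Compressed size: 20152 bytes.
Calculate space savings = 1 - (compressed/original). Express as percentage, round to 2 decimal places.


ratio = compressed/original = 20152/24230 = 0.831696
savings = 1 - ratio = 1 - 0.831696 = 0.168304
as a percentage: 0.168304 * 100 = 16.83%

Space savings = 1 - 20152/24230 = 16.83%


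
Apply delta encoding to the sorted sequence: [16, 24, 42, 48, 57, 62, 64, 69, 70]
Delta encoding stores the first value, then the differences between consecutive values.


First value: 16
Deltas:
  24 - 16 = 8
  42 - 24 = 18
  48 - 42 = 6
  57 - 48 = 9
  62 - 57 = 5
  64 - 62 = 2
  69 - 64 = 5
  70 - 69 = 1


Delta encoded: [16, 8, 18, 6, 9, 5, 2, 5, 1]


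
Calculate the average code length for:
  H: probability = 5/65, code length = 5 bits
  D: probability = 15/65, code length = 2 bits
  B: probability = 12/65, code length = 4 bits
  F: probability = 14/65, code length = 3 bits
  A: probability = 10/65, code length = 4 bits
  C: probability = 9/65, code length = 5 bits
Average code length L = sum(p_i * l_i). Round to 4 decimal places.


Weighted contributions p_i * l_i:
  H: (5/65) * 5 = 25/65
  D: (15/65) * 2 = 30/65
  B: (12/65) * 4 = 48/65
  F: (14/65) * 3 = 42/65
  A: (10/65) * 4 = 40/65
  C: (9/65) * 5 = 45/65
Sum = (25 + 30 + 48 + 42 + 40 + 45)/65 = 230/65

L = 230/65 = 3.5385 bits/symbol


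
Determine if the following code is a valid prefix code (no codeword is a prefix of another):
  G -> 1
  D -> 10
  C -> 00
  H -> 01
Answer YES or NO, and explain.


Checking each pair (does one codeword prefix another?):
  G='1' vs D='10': prefix -- VIOLATION

NO -- this is NOT a valid prefix code. G (1) is a prefix of D (10).


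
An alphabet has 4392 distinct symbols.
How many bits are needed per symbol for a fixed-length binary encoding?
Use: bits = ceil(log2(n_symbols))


log2(4392) = 12.1007
Bracket: 2^12 = 4096 < 4392 <= 2^13 = 8192
So ceil(log2(4392)) = 13

bits = ceil(log2(4392)) = ceil(12.1007) = 13 bits


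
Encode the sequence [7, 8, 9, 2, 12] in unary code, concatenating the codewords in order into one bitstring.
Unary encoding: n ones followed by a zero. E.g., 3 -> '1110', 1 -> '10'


Encode each number as n ones followed by a terminating 0:
  7 -> 11111110 (8 bits)
  8 -> 111111110 (9 bits)
  9 -> 1111111110 (10 bits)
  2 -> 110 (3 bits)
  12 -> 1111111111110 (13 bits)
Total length = 8 + 9 + 10 + 3 + 13 = 43 bits.

Unary([7, 8, 9, 2, 12]) = 1111111011111111011111111101101111111111110 (43 bits)


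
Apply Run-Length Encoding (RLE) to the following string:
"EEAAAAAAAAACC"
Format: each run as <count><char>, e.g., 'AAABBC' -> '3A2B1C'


Scanning runs left to right:
  i=0: run of 'E' x 2 -> '2E'
  i=2: run of 'A' x 9 -> '9A'
  i=11: run of 'C' x 2 -> '2C'

RLE = 2E9A2C


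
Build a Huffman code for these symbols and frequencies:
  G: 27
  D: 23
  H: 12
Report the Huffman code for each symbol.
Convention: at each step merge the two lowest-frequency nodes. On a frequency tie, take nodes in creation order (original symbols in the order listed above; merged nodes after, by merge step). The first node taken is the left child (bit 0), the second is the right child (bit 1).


Huffman tree construction:
Step 1: Merge H(12) + D(23) = 35
Step 2: Merge G(27) + (H+D)(35) = 62
Read each symbol's code off the tree from the root (left child = 0, right child = 1).

Codes:
  G: 0 (length 1)
  D: 11 (length 2)
  H: 10 (length 2)
Average code length: 97/62 = 1.5645 bits/symbol


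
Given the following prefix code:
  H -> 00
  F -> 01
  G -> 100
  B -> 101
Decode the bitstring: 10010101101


Decoding step by step:
Bits 100 -> G
Bits 101 -> B
Bits 01 -> F
Bits 101 -> B


Decoded message: GBFB


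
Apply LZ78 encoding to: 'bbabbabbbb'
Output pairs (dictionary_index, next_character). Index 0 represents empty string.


LZ78 encoding steps:
Dictionary: {0: ''}
Step 1: w='' (idx 0), next='b' -> output (0, 'b'), add 'b' as idx 1
Step 2: w='b' (idx 1), next='a' -> output (1, 'a'), add 'ba' as idx 2
Step 3: w='b' (idx 1), next='b' -> output (1, 'b'), add 'bb' as idx 3
Step 4: w='' (idx 0), next='a' -> output (0, 'a'), add 'a' as idx 4
Step 5: w='bb' (idx 3), next='b' -> output (3, 'b'), add 'bbb' as idx 5
Step 6: w='b' (idx 1), end of input -> output (1, '')


Encoded: [(0, 'b'), (1, 'a'), (1, 'b'), (0, 'a'), (3, 'b'), (1, '')]


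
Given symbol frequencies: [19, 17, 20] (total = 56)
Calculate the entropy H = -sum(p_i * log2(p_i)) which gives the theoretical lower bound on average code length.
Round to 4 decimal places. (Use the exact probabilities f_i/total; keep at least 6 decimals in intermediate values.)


Per-symbol terms -p_i * log2(p_i) with p_i = f_i/56:
  p = 19/56 = 0.339286: log2(p) = -1.559427, -p*log2(p) = 0.529091
  p = 17/56 = 0.303571: log2(p) = -1.719892, -p*log2(p) = 0.522110
  p = 20/56 = 0.357143: log2(p) = -1.485427, -p*log2(p) = 0.530510
H = 0.529091 + 0.522110 + 0.530510 = 1.581711

H = 1.5817 bits/symbol


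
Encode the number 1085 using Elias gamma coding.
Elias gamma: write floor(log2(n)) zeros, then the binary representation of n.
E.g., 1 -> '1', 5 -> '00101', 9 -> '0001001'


num_bits = floor(log2(1085)) + 1 = 11
leading_zeros = num_bits - 1 = 10
binary(1085) = 10000111101

Elias gamma(1085) = '0000000000' + '10000111101' = 000000000010000111101 (21 bits)


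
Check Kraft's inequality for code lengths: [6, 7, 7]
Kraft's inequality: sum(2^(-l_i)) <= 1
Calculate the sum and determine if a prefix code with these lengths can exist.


Sum = 2^(-6) + 2^(-7) + 2^(-7)
    = 0.015625 + 0.0078125 + 0.0078125
    = 4/128 = 0.03125
Since 0.03125 <= 1, Kraft's inequality IS satisfied.
A prefix code with these lengths CAN exist.

Kraft sum = 0.03125. Satisfied.


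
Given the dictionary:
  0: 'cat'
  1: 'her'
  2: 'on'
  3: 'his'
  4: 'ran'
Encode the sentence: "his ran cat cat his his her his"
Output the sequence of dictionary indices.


Look up each word in the dictionary:
  'his' -> 3
  'ran' -> 4
  'cat' -> 0
  'cat' -> 0
  'his' -> 3
  'his' -> 3
  'her' -> 1
  'his' -> 3

Encoded: [3, 4, 0, 0, 3, 3, 1, 3]


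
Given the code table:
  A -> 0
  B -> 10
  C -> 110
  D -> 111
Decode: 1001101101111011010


Decoding:
10 -> B
0 -> A
110 -> C
110 -> C
111 -> D
10 -> B
110 -> C
10 -> B


Result: BACCDBCB


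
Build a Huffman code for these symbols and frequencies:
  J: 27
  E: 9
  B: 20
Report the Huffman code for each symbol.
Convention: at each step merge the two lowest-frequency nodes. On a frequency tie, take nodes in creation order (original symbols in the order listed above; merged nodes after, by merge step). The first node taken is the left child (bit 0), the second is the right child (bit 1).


Huffman tree construction:
Step 1: Merge E(9) + B(20) = 29
Step 2: Merge J(27) + (E+B)(29) = 56
Read each symbol's code off the tree from the root (left child = 0, right child = 1).

Codes:
  J: 0 (length 1)
  E: 10 (length 2)
  B: 11 (length 2)
Average code length: 85/56 = 1.5179 bits/symbol


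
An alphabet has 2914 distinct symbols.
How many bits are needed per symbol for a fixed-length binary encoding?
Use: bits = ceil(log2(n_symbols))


log2(2914) = 11.5088
Bracket: 2^11 = 2048 < 2914 <= 2^12 = 4096
So ceil(log2(2914)) = 12

bits = ceil(log2(2914)) = ceil(11.5088) = 12 bits


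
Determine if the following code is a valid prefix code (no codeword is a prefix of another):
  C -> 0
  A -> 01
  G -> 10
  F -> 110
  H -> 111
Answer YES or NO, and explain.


Checking each pair (does one codeword prefix another?):
  C='0' vs A='01': prefix -- VIOLATION

NO -- this is NOT a valid prefix code. C (0) is a prefix of A (01).


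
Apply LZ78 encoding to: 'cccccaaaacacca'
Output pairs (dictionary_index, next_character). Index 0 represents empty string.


LZ78 encoding steps:
Dictionary: {0: ''}
Step 1: w='' (idx 0), next='c' -> output (0, 'c'), add 'c' as idx 1
Step 2: w='c' (idx 1), next='c' -> output (1, 'c'), add 'cc' as idx 2
Step 3: w='cc' (idx 2), next='a' -> output (2, 'a'), add 'cca' as idx 3
Step 4: w='' (idx 0), next='a' -> output (0, 'a'), add 'a' as idx 4
Step 5: w='a' (idx 4), next='a' -> output (4, 'a'), add 'aa' as idx 5
Step 6: w='c' (idx 1), next='a' -> output (1, 'a'), add 'ca' as idx 6
Step 7: w='cca' (idx 3), end of input -> output (3, '')


Encoded: [(0, 'c'), (1, 'c'), (2, 'a'), (0, 'a'), (4, 'a'), (1, 'a'), (3, '')]


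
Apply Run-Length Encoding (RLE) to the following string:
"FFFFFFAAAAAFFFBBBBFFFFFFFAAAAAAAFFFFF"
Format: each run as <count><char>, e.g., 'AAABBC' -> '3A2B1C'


Scanning runs left to right:
  i=0: run of 'F' x 6 -> '6F'
  i=6: run of 'A' x 5 -> '5A'
  i=11: run of 'F' x 3 -> '3F'
  i=14: run of 'B' x 4 -> '4B'
  i=18: run of 'F' x 7 -> '7F'
  i=25: run of 'A' x 7 -> '7A'
  i=32: run of 'F' x 5 -> '5F'

RLE = 6F5A3F4B7F7A5F


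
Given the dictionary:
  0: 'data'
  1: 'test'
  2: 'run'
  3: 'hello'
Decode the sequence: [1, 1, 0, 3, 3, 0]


Look up each index in the dictionary:
  1 -> 'test'
  1 -> 'test'
  0 -> 'data'
  3 -> 'hello'
  3 -> 'hello'
  0 -> 'data'

Decoded: "test test data hello hello data"


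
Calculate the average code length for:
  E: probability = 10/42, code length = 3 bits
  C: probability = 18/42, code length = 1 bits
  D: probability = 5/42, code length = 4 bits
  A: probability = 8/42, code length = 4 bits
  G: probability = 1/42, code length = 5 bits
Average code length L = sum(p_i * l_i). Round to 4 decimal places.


Weighted contributions p_i * l_i:
  E: (10/42) * 3 = 30/42
  C: (18/42) * 1 = 18/42
  D: (5/42) * 4 = 20/42
  A: (8/42) * 4 = 32/42
  G: (1/42) * 5 = 5/42
Sum = (30 + 18 + 20 + 32 + 5)/42 = 105/42

L = 105/42 = 2.5000 bits/symbol


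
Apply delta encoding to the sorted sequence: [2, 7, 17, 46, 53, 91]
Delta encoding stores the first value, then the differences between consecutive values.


First value: 2
Deltas:
  7 - 2 = 5
  17 - 7 = 10
  46 - 17 = 29
  53 - 46 = 7
  91 - 53 = 38


Delta encoded: [2, 5, 10, 29, 7, 38]


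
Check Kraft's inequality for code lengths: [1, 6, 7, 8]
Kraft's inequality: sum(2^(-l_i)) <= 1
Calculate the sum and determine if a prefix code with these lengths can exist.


Sum = 2^(-1) + 2^(-6) + 2^(-7) + 2^(-8)
    = 0.5 + 0.015625 + 0.0078125 + 0.00390625
    = 135/256 = 0.52734375
Since 0.52734375 <= 1, Kraft's inequality IS satisfied.
A prefix code with these lengths CAN exist.

Kraft sum = 0.52734375. Satisfied.


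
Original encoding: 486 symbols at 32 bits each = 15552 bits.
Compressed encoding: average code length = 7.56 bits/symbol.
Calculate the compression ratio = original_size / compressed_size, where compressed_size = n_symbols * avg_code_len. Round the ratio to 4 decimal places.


original_size = n_symbols * orig_bits = 486 * 32 = 15552 bits
compressed_size = n_symbols * avg_code_len = 486 * 7.56 = 3674.16 bits
ratio = original_size / compressed_size = 15552 / 3674.16 = 4.2328

Compression ratio = 4.2328


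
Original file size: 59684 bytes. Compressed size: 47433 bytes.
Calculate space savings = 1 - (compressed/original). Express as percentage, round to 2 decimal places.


ratio = compressed/original = 47433/59684 = 0.794736
savings = 1 - ratio = 1 - 0.794736 = 0.205264
as a percentage: 0.205264 * 100 = 20.53%

Space savings = 1 - 47433/59684 = 20.53%


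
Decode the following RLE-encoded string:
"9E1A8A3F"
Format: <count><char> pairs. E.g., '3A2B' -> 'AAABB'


Expanding each <count><char> pair:
  9E -> 'EEEEEEEEE'
  1A -> 'A'
  8A -> 'AAAAAAAA'
  3F -> 'FFF'

Decoded = EEEEEEEEEAAAAAAAAAFFF


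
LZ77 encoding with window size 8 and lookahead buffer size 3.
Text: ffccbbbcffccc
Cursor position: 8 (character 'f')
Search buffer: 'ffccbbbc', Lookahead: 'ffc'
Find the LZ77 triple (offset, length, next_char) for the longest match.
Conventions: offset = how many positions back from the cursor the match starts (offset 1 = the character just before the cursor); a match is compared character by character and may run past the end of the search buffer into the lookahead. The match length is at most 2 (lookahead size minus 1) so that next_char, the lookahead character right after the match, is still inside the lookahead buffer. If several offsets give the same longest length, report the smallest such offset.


Try each offset into the search buffer:
  offset=1 (pos 7, char 'c'): match length 0
  offset=2 (pos 6, char 'b'): match length 0
  offset=3 (pos 5, char 'b'): match length 0
  offset=4 (pos 4, char 'b'): match length 0
  offset=5 (pos 3, char 'c'): match length 0
  offset=6 (pos 2, char 'c'): match length 0
  offset=7 (pos 1, char 'f'): match length 1
  offset=8 (pos 0, char 'f'): match length 2
Longest match has length 2 at offset 8.
next_char = character at position 8 + 2 = 10 -> 'c'

Best match: offset=8, length=2 (matching 'ff' starting at position 0)
LZ77 triple: (8, 2, 'c')


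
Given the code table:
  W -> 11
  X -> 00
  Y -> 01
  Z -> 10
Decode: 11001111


Decoding:
11 -> W
00 -> X
11 -> W
11 -> W


Result: WXWW


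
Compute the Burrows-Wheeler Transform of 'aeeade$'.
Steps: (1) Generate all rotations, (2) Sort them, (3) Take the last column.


Rotations (sorted):
  0: $aeeade -> last char: e
  1: ade$aee -> last char: e
  2: aeeade$ -> last char: $
  3: de$aeea -> last char: a
  4: e$aeead -> last char: d
  5: eade$ae -> last char: e
  6: eeade$a -> last char: a


BWT = ee$adea


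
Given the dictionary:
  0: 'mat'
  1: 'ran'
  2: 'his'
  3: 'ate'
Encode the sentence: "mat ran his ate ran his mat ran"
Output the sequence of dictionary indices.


Look up each word in the dictionary:
  'mat' -> 0
  'ran' -> 1
  'his' -> 2
  'ate' -> 3
  'ran' -> 1
  'his' -> 2
  'mat' -> 0
  'ran' -> 1

Encoded: [0, 1, 2, 3, 1, 2, 0, 1]


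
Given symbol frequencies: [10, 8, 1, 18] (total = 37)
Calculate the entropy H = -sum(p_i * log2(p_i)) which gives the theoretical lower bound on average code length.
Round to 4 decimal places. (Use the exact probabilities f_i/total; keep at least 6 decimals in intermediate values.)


Per-symbol terms -p_i * log2(p_i) with p_i = f_i/37:
  p = 10/37 = 0.270270: log2(p) = -1.887525, -p*log2(p) = 0.510142
  p = 8/37 = 0.216216: log2(p) = -2.209453, -p*log2(p) = 0.477720
  p = 1/37 = 0.027027: log2(p) = -5.209453, -p*log2(p) = 0.140796
  p = 18/37 = 0.486486: log2(p) = -1.039528, -p*log2(p) = 0.505717
H = 0.510142 + 0.477720 + 0.140796 + 0.505717 = 1.634375

H = 1.6344 bits/symbol


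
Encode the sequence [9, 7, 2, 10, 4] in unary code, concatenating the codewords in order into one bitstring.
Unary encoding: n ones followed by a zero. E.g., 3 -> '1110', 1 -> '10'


Encode each number as n ones followed by a terminating 0:
  9 -> 1111111110 (10 bits)
  7 -> 11111110 (8 bits)
  2 -> 110 (3 bits)
  10 -> 11111111110 (11 bits)
  4 -> 11110 (5 bits)
Total length = 10 + 8 + 3 + 11 + 5 = 37 bits.

Unary([9, 7, 2, 10, 4]) = 1111111110111111101101111111111011110 (37 bits)


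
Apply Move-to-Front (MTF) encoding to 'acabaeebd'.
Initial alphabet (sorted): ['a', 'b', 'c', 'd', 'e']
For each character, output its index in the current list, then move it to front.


MTF encoding:
'a': index 0 in ['a', 'b', 'c', 'd', 'e'] -> ['a', 'b', 'c', 'd', 'e']
'c': index 2 in ['a', 'b', 'c', 'd', 'e'] -> ['c', 'a', 'b', 'd', 'e']
'a': index 1 in ['c', 'a', 'b', 'd', 'e'] -> ['a', 'c', 'b', 'd', 'e']
'b': index 2 in ['a', 'c', 'b', 'd', 'e'] -> ['b', 'a', 'c', 'd', 'e']
'a': index 1 in ['b', 'a', 'c', 'd', 'e'] -> ['a', 'b', 'c', 'd', 'e']
'e': index 4 in ['a', 'b', 'c', 'd', 'e'] -> ['e', 'a', 'b', 'c', 'd']
'e': index 0 in ['e', 'a', 'b', 'c', 'd'] -> ['e', 'a', 'b', 'c', 'd']
'b': index 2 in ['e', 'a', 'b', 'c', 'd'] -> ['b', 'e', 'a', 'c', 'd']
'd': index 4 in ['b', 'e', 'a', 'c', 'd'] -> ['d', 'b', 'e', 'a', 'c']


Output: [0, 2, 1, 2, 1, 4, 0, 2, 4]


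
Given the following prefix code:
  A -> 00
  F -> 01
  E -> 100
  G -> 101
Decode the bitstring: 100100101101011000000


Decoding step by step:
Bits 100 -> E
Bits 100 -> E
Bits 101 -> G
Bits 101 -> G
Bits 01 -> F
Bits 100 -> E
Bits 00 -> A
Bits 00 -> A


Decoded message: EEGGFEAA


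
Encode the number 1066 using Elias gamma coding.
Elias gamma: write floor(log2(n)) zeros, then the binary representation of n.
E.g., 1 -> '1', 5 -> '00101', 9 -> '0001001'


num_bits = floor(log2(1066)) + 1 = 11
leading_zeros = num_bits - 1 = 10
binary(1066) = 10000101010

Elias gamma(1066) = '0000000000' + '10000101010' = 000000000010000101010 (21 bits)


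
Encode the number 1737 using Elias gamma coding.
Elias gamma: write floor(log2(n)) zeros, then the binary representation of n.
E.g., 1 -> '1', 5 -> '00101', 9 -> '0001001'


num_bits = floor(log2(1737)) + 1 = 11
leading_zeros = num_bits - 1 = 10
binary(1737) = 11011001001

Elias gamma(1737) = '0000000000' + '11011001001' = 000000000011011001001 (21 bits)


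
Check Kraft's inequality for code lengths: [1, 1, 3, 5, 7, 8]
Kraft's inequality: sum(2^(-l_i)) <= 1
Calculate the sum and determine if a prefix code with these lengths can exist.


Sum = 2^(-1) + 2^(-1) + 2^(-3) + 2^(-5) + 2^(-7) + 2^(-8)
    = 0.5 + 0.5 + 0.125 + 0.03125 + 0.0078125 + 0.00390625
    = 299/256 = 1.16796875
Since 1.16796875 > 1, Kraft's inequality is NOT satisfied.
A prefix code with these lengths CANNOT exist.

Kraft sum = 1.16796875. Not satisfied.


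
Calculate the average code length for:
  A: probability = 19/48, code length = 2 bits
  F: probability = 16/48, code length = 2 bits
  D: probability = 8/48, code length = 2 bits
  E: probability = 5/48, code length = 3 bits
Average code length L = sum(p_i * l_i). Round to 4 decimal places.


Weighted contributions p_i * l_i:
  A: (19/48) * 2 = 38/48
  F: (16/48) * 2 = 32/48
  D: (8/48) * 2 = 16/48
  E: (5/48) * 3 = 15/48
Sum = (38 + 32 + 16 + 15)/48 = 101/48

L = 101/48 = 2.1042 bits/symbol


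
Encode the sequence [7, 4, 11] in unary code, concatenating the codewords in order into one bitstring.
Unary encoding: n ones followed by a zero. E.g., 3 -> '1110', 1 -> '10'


Encode each number as n ones followed by a terminating 0:
  7 -> 11111110 (8 bits)
  4 -> 11110 (5 bits)
  11 -> 111111111110 (12 bits)
Total length = 8 + 5 + 12 = 25 bits.

Unary([7, 4, 11]) = 1111111011110111111111110 (25 bits)


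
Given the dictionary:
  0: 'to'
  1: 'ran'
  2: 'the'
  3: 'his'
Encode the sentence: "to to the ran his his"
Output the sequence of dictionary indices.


Look up each word in the dictionary:
  'to' -> 0
  'to' -> 0
  'the' -> 2
  'ran' -> 1
  'his' -> 3
  'his' -> 3

Encoded: [0, 0, 2, 1, 3, 3]


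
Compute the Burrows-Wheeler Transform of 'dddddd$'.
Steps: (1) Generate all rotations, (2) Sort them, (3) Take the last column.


Rotations (sorted):
  0: $dddddd -> last char: d
  1: d$ddddd -> last char: d
  2: dd$dddd -> last char: d
  3: ddd$ddd -> last char: d
  4: dddd$dd -> last char: d
  5: ddddd$d -> last char: d
  6: dddddd$ -> last char: $


BWT = dddddd$


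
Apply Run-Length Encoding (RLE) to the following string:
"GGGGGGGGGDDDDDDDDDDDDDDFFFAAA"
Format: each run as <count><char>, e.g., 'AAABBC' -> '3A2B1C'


Scanning runs left to right:
  i=0: run of 'G' x 9 -> '9G'
  i=9: run of 'D' x 14 -> '14D'
  i=23: run of 'F' x 3 -> '3F'
  i=26: run of 'A' x 3 -> '3A'

RLE = 9G14D3F3A


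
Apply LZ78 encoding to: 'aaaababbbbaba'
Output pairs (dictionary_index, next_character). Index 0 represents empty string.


LZ78 encoding steps:
Dictionary: {0: ''}
Step 1: w='' (idx 0), next='a' -> output (0, 'a'), add 'a' as idx 1
Step 2: w='a' (idx 1), next='a' -> output (1, 'a'), add 'aa' as idx 2
Step 3: w='a' (idx 1), next='b' -> output (1, 'b'), add 'ab' as idx 3
Step 4: w='ab' (idx 3), next='b' -> output (3, 'b'), add 'abb' as idx 4
Step 5: w='' (idx 0), next='b' -> output (0, 'b'), add 'b' as idx 5
Step 6: w='b' (idx 5), next='a' -> output (5, 'a'), add 'ba' as idx 6
Step 7: w='ba' (idx 6), end of input -> output (6, '')


Encoded: [(0, 'a'), (1, 'a'), (1, 'b'), (3, 'b'), (0, 'b'), (5, 'a'), (6, '')]


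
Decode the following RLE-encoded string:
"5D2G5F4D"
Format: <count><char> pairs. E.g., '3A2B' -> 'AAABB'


Expanding each <count><char> pair:
  5D -> 'DDDDD'
  2G -> 'GG'
  5F -> 'FFFFF'
  4D -> 'DDDD'

Decoded = DDDDDGGFFFFFDDDD


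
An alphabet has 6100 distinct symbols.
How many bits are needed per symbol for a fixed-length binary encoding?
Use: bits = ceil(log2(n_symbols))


log2(6100) = 12.5746
Bracket: 2^12 = 4096 < 6100 <= 2^13 = 8192
So ceil(log2(6100)) = 13

bits = ceil(log2(6100)) = ceil(12.5746) = 13 bits


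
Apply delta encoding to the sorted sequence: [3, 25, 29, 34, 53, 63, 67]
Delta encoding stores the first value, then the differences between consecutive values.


First value: 3
Deltas:
  25 - 3 = 22
  29 - 25 = 4
  34 - 29 = 5
  53 - 34 = 19
  63 - 53 = 10
  67 - 63 = 4


Delta encoded: [3, 22, 4, 5, 19, 10, 4]


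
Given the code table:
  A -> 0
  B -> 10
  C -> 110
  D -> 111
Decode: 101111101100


Decoding:
10 -> B
111 -> D
110 -> C
110 -> C
0 -> A


Result: BDCCA


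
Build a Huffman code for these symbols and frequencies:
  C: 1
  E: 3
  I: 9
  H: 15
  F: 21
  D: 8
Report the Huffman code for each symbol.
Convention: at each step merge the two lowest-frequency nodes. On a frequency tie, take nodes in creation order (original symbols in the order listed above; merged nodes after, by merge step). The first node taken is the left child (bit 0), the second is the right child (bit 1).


Huffman tree construction:
Step 1: Merge C(1) + E(3) = 4
Step 2: Merge (C+E)(4) + D(8) = 12
Step 3: Merge I(9) + ((C+E)+D)(12) = 21
Step 4: Merge H(15) + F(21) = 36
Step 5: Merge (I+((C+E)+D))(21) + (H+F)(36) = 57
Read each symbol's code off the tree from the root (left child = 0, right child = 1).

Codes:
  C: 0100 (length 4)
  E: 0101 (length 4)
  I: 00 (length 2)
  H: 10 (length 2)
  F: 11 (length 2)
  D: 011 (length 3)
Average code length: 130/57 = 2.2807 bits/symbol


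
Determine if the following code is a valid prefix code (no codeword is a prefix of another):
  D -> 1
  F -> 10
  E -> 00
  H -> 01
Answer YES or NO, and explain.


Checking each pair (does one codeword prefix another?):
  D='1' vs F='10': prefix -- VIOLATION

NO -- this is NOT a valid prefix code. D (1) is a prefix of F (10).


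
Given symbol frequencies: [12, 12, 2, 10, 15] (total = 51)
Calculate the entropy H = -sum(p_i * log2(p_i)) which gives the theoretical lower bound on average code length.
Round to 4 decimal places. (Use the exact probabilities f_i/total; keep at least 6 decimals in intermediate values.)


Per-symbol terms -p_i * log2(p_i) with p_i = f_i/51:
  p = 12/51 = 0.235294: log2(p) = -2.087463, -p*log2(p) = 0.491168
  p = 12/51 = 0.235294: log2(p) = -2.087463, -p*log2(p) = 0.491168
  p = 2/51 = 0.039216: log2(p) = -4.672425, -p*log2(p) = 0.183232
  p = 10/51 = 0.196078: log2(p) = -2.350497, -p*log2(p) = 0.460882
  p = 15/51 = 0.294118: log2(p) = -1.765535, -p*log2(p) = 0.519275
H = 0.491168 + 0.491168 + 0.183232 + 0.460882 + 0.519275 = 2.145725

H = 2.1457 bits/symbol


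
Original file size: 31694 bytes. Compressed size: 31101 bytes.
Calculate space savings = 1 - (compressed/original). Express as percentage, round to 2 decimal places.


ratio = compressed/original = 31101/31694 = 0.98129
savings = 1 - ratio = 1 - 0.98129 = 0.01871
as a percentage: 0.01871 * 100 = 1.87%

Space savings = 1 - 31101/31694 = 1.87%


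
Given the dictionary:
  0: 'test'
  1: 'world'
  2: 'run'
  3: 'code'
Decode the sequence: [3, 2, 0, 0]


Look up each index in the dictionary:
  3 -> 'code'
  2 -> 'run'
  0 -> 'test'
  0 -> 'test'

Decoded: "code run test test"


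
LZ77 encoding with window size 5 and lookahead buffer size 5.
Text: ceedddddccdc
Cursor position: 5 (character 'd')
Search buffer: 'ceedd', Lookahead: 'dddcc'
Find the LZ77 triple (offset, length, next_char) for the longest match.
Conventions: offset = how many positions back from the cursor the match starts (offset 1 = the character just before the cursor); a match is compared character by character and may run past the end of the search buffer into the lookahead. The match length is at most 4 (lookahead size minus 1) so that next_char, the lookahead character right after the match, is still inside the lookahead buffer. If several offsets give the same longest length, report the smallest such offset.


Try each offset into the search buffer:
  offset=1 (pos 4, char 'd'): match length 3
  offset=2 (pos 3, char 'd'): match length 3
  offset=3 (pos 2, char 'e'): match length 0
  offset=4 (pos 1, char 'e'): match length 0
  offset=5 (pos 0, char 'c'): match length 0
Longest match has length 3, found at offsets 1, 2; take the smallest, offset 1.
next_char = character at position 5 + 3 = 8 -> 'c'

Best match: offset=1, length=3 (matching 'ddd' starting at position 4)
LZ77 triple: (1, 3, 'c')


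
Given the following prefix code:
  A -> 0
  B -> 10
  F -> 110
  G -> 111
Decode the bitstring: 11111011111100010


Decoding step by step:
Bits 111 -> G
Bits 110 -> F
Bits 111 -> G
Bits 111 -> G
Bits 0 -> A
Bits 0 -> A
Bits 0 -> A
Bits 10 -> B


Decoded message: GFGGAAAB


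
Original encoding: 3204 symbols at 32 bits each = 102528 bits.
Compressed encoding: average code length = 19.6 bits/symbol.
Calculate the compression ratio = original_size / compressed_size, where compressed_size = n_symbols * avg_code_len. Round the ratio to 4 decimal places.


original_size = n_symbols * orig_bits = 3204 * 32 = 102528 bits
compressed_size = n_symbols * avg_code_len = 3204 * 19.6 = 62798.4 bits
ratio = original_size / compressed_size = 102528 / 62798.4 = 1.6327

Compression ratio = 1.6327


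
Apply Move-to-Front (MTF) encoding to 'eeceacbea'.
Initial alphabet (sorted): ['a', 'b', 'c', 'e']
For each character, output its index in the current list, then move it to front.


MTF encoding:
'e': index 3 in ['a', 'b', 'c', 'e'] -> ['e', 'a', 'b', 'c']
'e': index 0 in ['e', 'a', 'b', 'c'] -> ['e', 'a', 'b', 'c']
'c': index 3 in ['e', 'a', 'b', 'c'] -> ['c', 'e', 'a', 'b']
'e': index 1 in ['c', 'e', 'a', 'b'] -> ['e', 'c', 'a', 'b']
'a': index 2 in ['e', 'c', 'a', 'b'] -> ['a', 'e', 'c', 'b']
'c': index 2 in ['a', 'e', 'c', 'b'] -> ['c', 'a', 'e', 'b']
'b': index 3 in ['c', 'a', 'e', 'b'] -> ['b', 'c', 'a', 'e']
'e': index 3 in ['b', 'c', 'a', 'e'] -> ['e', 'b', 'c', 'a']
'a': index 3 in ['e', 'b', 'c', 'a'] -> ['a', 'e', 'b', 'c']


Output: [3, 0, 3, 1, 2, 2, 3, 3, 3]


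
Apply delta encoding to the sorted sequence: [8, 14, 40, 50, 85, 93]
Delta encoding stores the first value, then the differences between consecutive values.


First value: 8
Deltas:
  14 - 8 = 6
  40 - 14 = 26
  50 - 40 = 10
  85 - 50 = 35
  93 - 85 = 8


Delta encoded: [8, 6, 26, 10, 35, 8]


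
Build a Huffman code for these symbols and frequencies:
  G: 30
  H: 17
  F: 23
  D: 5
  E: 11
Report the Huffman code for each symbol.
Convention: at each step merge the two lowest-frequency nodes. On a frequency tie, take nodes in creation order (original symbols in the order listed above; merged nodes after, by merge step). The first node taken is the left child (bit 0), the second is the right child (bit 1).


Huffman tree construction:
Step 1: Merge D(5) + E(11) = 16
Step 2: Merge (D+E)(16) + H(17) = 33
Step 3: Merge F(23) + G(30) = 53
Step 4: Merge ((D+E)+H)(33) + (F+G)(53) = 86
Read each symbol's code off the tree from the root (left child = 0, right child = 1).

Codes:
  G: 11 (length 2)
  H: 01 (length 2)
  F: 10 (length 2)
  D: 000 (length 3)
  E: 001 (length 3)
Average code length: 188/86 = 2.1860 bits/symbol


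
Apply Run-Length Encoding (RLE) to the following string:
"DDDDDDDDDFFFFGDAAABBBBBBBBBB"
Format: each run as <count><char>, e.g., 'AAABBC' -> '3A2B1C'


Scanning runs left to right:
  i=0: run of 'D' x 9 -> '9D'
  i=9: run of 'F' x 4 -> '4F'
  i=13: run of 'G' x 1 -> '1G'
  i=14: run of 'D' x 1 -> '1D'
  i=15: run of 'A' x 3 -> '3A'
  i=18: run of 'B' x 10 -> '10B'

RLE = 9D4F1G1D3A10B


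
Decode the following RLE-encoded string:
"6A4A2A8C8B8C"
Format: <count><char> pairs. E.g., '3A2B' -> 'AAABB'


Expanding each <count><char> pair:
  6A -> 'AAAAAA'
  4A -> 'AAAA'
  2A -> 'AA'
  8C -> 'CCCCCCCC'
  8B -> 'BBBBBBBB'
  8C -> 'CCCCCCCC'

Decoded = AAAAAAAAAAAACCCCCCCCBBBBBBBBCCCCCCCC


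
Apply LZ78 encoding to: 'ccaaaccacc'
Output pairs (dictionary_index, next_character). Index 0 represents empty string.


LZ78 encoding steps:
Dictionary: {0: ''}
Step 1: w='' (idx 0), next='c' -> output (0, 'c'), add 'c' as idx 1
Step 2: w='c' (idx 1), next='a' -> output (1, 'a'), add 'ca' as idx 2
Step 3: w='' (idx 0), next='a' -> output (0, 'a'), add 'a' as idx 3
Step 4: w='a' (idx 3), next='c' -> output (3, 'c'), add 'ac' as idx 4
Step 5: w='ca' (idx 2), next='c' -> output (2, 'c'), add 'cac' as idx 5
Step 6: w='c' (idx 1), end of input -> output (1, '')


Encoded: [(0, 'c'), (1, 'a'), (0, 'a'), (3, 'c'), (2, 'c'), (1, '')]


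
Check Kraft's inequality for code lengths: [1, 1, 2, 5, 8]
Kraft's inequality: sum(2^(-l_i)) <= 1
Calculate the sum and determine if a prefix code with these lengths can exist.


Sum = 2^(-1) + 2^(-1) + 2^(-2) + 2^(-5) + 2^(-8)
    = 0.5 + 0.5 + 0.25 + 0.03125 + 0.00390625
    = 329/256 = 1.28515625
Since 1.28515625 > 1, Kraft's inequality is NOT satisfied.
A prefix code with these lengths CANNOT exist.

Kraft sum = 1.28515625. Not satisfied.


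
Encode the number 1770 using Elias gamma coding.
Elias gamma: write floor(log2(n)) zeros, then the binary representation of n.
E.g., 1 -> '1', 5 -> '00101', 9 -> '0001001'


num_bits = floor(log2(1770)) + 1 = 11
leading_zeros = num_bits - 1 = 10
binary(1770) = 11011101010

Elias gamma(1770) = '0000000000' + '11011101010' = 000000000011011101010 (21 bits)


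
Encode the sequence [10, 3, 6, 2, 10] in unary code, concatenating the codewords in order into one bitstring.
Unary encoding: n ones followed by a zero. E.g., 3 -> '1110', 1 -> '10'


Encode each number as n ones followed by a terminating 0:
  10 -> 11111111110 (11 bits)
  3 -> 1110 (4 bits)
  6 -> 1111110 (7 bits)
  2 -> 110 (3 bits)
  10 -> 11111111110 (11 bits)
Total length = 11 + 4 + 7 + 3 + 11 = 36 bits.

Unary([10, 3, 6, 2, 10]) = 111111111101110111111011011111111110 (36 bits)


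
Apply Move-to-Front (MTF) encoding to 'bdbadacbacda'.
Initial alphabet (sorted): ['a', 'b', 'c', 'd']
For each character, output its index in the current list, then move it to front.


MTF encoding:
'b': index 1 in ['a', 'b', 'c', 'd'] -> ['b', 'a', 'c', 'd']
'd': index 3 in ['b', 'a', 'c', 'd'] -> ['d', 'b', 'a', 'c']
'b': index 1 in ['d', 'b', 'a', 'c'] -> ['b', 'd', 'a', 'c']
'a': index 2 in ['b', 'd', 'a', 'c'] -> ['a', 'b', 'd', 'c']
'd': index 2 in ['a', 'b', 'd', 'c'] -> ['d', 'a', 'b', 'c']
'a': index 1 in ['d', 'a', 'b', 'c'] -> ['a', 'd', 'b', 'c']
'c': index 3 in ['a', 'd', 'b', 'c'] -> ['c', 'a', 'd', 'b']
'b': index 3 in ['c', 'a', 'd', 'b'] -> ['b', 'c', 'a', 'd']
'a': index 2 in ['b', 'c', 'a', 'd'] -> ['a', 'b', 'c', 'd']
'c': index 2 in ['a', 'b', 'c', 'd'] -> ['c', 'a', 'b', 'd']
'd': index 3 in ['c', 'a', 'b', 'd'] -> ['d', 'c', 'a', 'b']
'a': index 2 in ['d', 'c', 'a', 'b'] -> ['a', 'd', 'c', 'b']


Output: [1, 3, 1, 2, 2, 1, 3, 3, 2, 2, 3, 2]


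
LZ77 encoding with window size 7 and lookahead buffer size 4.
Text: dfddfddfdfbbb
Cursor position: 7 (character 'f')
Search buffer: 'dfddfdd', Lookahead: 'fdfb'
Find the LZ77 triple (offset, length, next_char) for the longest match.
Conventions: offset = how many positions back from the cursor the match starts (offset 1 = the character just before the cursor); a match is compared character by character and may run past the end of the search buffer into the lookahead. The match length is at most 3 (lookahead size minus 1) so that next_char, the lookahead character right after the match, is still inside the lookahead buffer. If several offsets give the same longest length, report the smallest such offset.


Try each offset into the search buffer:
  offset=1 (pos 6, char 'd'): match length 0
  offset=2 (pos 5, char 'd'): match length 0
  offset=3 (pos 4, char 'f'): match length 2
  offset=4 (pos 3, char 'd'): match length 0
  offset=5 (pos 2, char 'd'): match length 0
  offset=6 (pos 1, char 'f'): match length 2
  offset=7 (pos 0, char 'd'): match length 0
Longest match has length 2, found at offsets 3, 6; take the smallest, offset 3.
next_char = character at position 7 + 2 = 9 -> 'f'

Best match: offset=3, length=2 (matching 'fd' starting at position 4)
LZ77 triple: (3, 2, 'f')


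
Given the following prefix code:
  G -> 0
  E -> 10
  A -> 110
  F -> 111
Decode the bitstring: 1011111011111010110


Decoding step by step:
Bits 10 -> E
Bits 111 -> F
Bits 110 -> A
Bits 111 -> F
Bits 110 -> A
Bits 10 -> E
Bits 110 -> A


Decoded message: EFAFAEA


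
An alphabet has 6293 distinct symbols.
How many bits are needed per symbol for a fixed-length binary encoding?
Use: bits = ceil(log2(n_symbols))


log2(6293) = 12.6195
Bracket: 2^12 = 4096 < 6293 <= 2^13 = 8192
So ceil(log2(6293)) = 13

bits = ceil(log2(6293)) = ceil(12.6195) = 13 bits


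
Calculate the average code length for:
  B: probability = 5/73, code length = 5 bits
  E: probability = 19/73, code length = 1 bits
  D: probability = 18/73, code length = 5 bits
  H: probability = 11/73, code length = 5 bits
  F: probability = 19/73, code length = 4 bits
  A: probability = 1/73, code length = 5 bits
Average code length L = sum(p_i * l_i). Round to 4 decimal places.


Weighted contributions p_i * l_i:
  B: (5/73) * 5 = 25/73
  E: (19/73) * 1 = 19/73
  D: (18/73) * 5 = 90/73
  H: (11/73) * 5 = 55/73
  F: (19/73) * 4 = 76/73
  A: (1/73) * 5 = 5/73
Sum = (25 + 19 + 90 + 55 + 76 + 5)/73 = 270/73

L = 270/73 = 3.6986 bits/symbol


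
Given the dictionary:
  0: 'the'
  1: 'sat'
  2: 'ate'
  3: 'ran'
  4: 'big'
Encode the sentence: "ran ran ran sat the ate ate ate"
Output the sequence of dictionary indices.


Look up each word in the dictionary:
  'ran' -> 3
  'ran' -> 3
  'ran' -> 3
  'sat' -> 1
  'the' -> 0
  'ate' -> 2
  'ate' -> 2
  'ate' -> 2

Encoded: [3, 3, 3, 1, 0, 2, 2, 2]


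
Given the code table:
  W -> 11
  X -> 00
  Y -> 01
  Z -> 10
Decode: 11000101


Decoding:
11 -> W
00 -> X
01 -> Y
01 -> Y


Result: WXYY


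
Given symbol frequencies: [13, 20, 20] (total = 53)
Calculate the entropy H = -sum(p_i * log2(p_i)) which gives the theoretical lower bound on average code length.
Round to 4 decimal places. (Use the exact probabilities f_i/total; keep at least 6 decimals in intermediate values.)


Per-symbol terms -p_i * log2(p_i) with p_i = f_i/53:
  p = 13/53 = 0.245283: log2(p) = -2.027481, -p*log2(p) = 0.497307
  p = 20/53 = 0.377358: log2(p) = -1.405992, -p*log2(p) = 0.530563
  p = 20/53 = 0.377358: log2(p) = -1.405992, -p*log2(p) = 0.530563
H = 0.497307 + 0.530563 + 0.530563 = 1.558433

H = 1.5584 bits/symbol


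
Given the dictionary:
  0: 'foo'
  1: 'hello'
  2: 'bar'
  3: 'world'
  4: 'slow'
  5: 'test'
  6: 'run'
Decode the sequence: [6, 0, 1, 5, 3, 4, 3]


Look up each index in the dictionary:
  6 -> 'run'
  0 -> 'foo'
  1 -> 'hello'
  5 -> 'test'
  3 -> 'world'
  4 -> 'slow'
  3 -> 'world'

Decoded: "run foo hello test world slow world"


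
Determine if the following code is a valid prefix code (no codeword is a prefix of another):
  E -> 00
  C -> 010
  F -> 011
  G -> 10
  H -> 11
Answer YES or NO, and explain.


Checking each pair (does one codeword prefix another?):
  E='00' vs C='010': no prefix
  E='00' vs F='011': no prefix
  E='00' vs G='10': no prefix
  E='00' vs H='11': no prefix
  C='010' vs E='00': no prefix
  C='010' vs F='011': no prefix
  C='010' vs G='10': no prefix
  C='010' vs H='11': no prefix
  F='011' vs E='00': no prefix
  F='011' vs C='010': no prefix
  F='011' vs G='10': no prefix
  F='011' vs H='11': no prefix
  G='10' vs E='00': no prefix
  G='10' vs C='010': no prefix
  G='10' vs F='011': no prefix
  G='10' vs H='11': no prefix
  H='11' vs E='00': no prefix
  H='11' vs C='010': no prefix
  H='11' vs F='011': no prefix
  H='11' vs G='10': no prefix
No violation found over all pairs.

YES -- this is a valid prefix code. No codeword is a prefix of any other codeword.


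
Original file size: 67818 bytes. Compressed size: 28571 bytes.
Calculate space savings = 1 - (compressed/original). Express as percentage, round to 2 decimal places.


ratio = compressed/original = 28571/67818 = 0.421289
savings = 1 - ratio = 1 - 0.421289 = 0.578711
as a percentage: 0.578711 * 100 = 57.87%

Space savings = 1 - 28571/67818 = 57.87%


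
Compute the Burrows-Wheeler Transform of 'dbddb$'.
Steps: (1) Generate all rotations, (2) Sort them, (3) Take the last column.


Rotations (sorted):
  0: $dbddb -> last char: b
  1: b$dbdd -> last char: d
  2: bddb$d -> last char: d
  3: db$dbd -> last char: d
  4: dbddb$ -> last char: $
  5: ddb$db -> last char: b


BWT = bddd$b


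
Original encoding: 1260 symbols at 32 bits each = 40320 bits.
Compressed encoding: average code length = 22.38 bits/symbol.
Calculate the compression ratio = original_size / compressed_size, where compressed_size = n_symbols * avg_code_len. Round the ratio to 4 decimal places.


original_size = n_symbols * orig_bits = 1260 * 32 = 40320 bits
compressed_size = n_symbols * avg_code_len = 1260 * 22.38 = 28198.8 bits
ratio = original_size / compressed_size = 40320 / 28198.8 = 1.4298

Compression ratio = 1.4298


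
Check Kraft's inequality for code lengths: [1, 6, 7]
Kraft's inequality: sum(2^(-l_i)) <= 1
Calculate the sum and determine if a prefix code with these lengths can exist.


Sum = 2^(-1) + 2^(-6) + 2^(-7)
    = 0.5 + 0.015625 + 0.0078125
    = 67/128 = 0.5234375
Since 0.5234375 <= 1, Kraft's inequality IS satisfied.
A prefix code with these lengths CAN exist.

Kraft sum = 0.5234375. Satisfied.


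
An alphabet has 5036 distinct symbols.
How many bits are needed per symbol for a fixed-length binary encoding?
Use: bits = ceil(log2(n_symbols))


log2(5036) = 12.2981
Bracket: 2^12 = 4096 < 5036 <= 2^13 = 8192
So ceil(log2(5036)) = 13

bits = ceil(log2(5036)) = ceil(12.2981) = 13 bits


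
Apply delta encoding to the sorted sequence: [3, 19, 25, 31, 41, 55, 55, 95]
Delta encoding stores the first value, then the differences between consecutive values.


First value: 3
Deltas:
  19 - 3 = 16
  25 - 19 = 6
  31 - 25 = 6
  41 - 31 = 10
  55 - 41 = 14
  55 - 55 = 0
  95 - 55 = 40


Delta encoded: [3, 16, 6, 6, 10, 14, 0, 40]
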